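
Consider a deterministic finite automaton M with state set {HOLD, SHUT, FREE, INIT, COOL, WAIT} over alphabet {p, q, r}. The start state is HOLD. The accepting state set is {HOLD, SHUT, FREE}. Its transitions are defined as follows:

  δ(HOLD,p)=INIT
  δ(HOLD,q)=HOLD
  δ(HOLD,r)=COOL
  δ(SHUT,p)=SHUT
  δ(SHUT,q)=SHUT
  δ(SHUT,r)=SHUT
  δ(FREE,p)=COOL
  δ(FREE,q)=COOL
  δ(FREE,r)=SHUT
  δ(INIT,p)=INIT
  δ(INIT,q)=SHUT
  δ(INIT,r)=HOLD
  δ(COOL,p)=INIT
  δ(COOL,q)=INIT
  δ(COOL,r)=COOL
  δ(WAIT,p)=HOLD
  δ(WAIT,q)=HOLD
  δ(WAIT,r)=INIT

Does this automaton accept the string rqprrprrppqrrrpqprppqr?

start at HOLD
read 'r': HOLD → COOL
read 'q': COOL → INIT
read 'p': INIT → INIT
read 'r': INIT → HOLD
read 'r': HOLD → COOL
read 'p': COOL → INIT
read 'r': INIT → HOLD
read 'r': HOLD → COOL
read 'p': COOL → INIT
read 'p': INIT → INIT
read 'q': INIT → SHUT
read 'r': SHUT → SHUT
read 'r': SHUT → SHUT
read 'r': SHUT → SHUT
read 'p': SHUT → SHUT
read 'q': SHUT → SHUT
read 'p': SHUT → SHUT
read 'r': SHUT → SHUT
read 'p': SHUT → SHUT
read 'p': SHUT → SHUT
read 'q': SHUT → SHUT
read 'r': SHUT → SHUT
End state SHUT is accepting.

Yes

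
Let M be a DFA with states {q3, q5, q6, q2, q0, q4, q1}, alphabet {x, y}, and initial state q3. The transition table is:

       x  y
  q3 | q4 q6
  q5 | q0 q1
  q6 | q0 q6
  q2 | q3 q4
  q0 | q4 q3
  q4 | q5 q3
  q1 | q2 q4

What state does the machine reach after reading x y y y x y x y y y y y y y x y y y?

Trace: q3 -x-> q4 -y-> q3 -y-> q6 -y-> q6 -x-> q0 -y-> q3 -x-> q4 -y-> q3 -y-> q6 -y-> q6 -y-> q6 -y-> q6 -y-> q6 -y-> q6 -x-> q0 -y-> q3 -y-> q6 -y-> q6

q6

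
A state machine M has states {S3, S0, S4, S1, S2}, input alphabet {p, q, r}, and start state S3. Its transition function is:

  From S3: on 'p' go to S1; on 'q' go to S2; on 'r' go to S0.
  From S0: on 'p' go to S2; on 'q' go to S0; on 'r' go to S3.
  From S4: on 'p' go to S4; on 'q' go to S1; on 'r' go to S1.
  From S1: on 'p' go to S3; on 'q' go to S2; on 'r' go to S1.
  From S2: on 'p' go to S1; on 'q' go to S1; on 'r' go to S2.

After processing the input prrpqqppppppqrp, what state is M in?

S1

start at S3
read 'p': S3 → S1
read 'r': S1 → S1
read 'r': S1 → S1
read 'p': S1 → S3
read 'q': S3 → S2
read 'q': S2 → S1
read 'p': S1 → S3
read 'p': S3 → S1
read 'p': S1 → S3
read 'p': S3 → S1
read 'p': S1 → S3
read 'p': S3 → S1
read 'q': S1 → S2
read 'r': S2 → S2
read 'p': S2 → S1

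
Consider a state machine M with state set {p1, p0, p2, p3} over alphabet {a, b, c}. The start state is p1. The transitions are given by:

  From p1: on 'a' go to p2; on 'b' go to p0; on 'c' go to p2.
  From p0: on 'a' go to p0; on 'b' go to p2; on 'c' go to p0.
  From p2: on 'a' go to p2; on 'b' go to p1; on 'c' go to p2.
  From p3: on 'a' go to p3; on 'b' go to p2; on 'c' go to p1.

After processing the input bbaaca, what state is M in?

p2

start at p1
read 'b': p1 → p0
read 'b': p0 → p2
read 'a': p2 → p2
read 'a': p2 → p2
read 'c': p2 → p2
read 'a': p2 → p2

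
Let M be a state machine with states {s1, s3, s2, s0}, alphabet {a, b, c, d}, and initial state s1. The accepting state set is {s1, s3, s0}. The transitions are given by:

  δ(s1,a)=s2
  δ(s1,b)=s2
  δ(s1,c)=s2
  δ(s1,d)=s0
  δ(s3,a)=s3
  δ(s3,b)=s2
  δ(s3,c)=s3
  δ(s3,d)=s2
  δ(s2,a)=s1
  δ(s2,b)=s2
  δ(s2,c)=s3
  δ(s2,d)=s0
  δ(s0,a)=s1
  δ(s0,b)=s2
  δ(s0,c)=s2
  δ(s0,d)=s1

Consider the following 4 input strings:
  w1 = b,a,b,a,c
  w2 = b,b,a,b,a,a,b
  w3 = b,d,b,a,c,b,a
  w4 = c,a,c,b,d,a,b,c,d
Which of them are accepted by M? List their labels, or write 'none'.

w3

w1: Trace: s1 -b-> s2 -a-> s1 -b-> s2 -a-> s1 -c-> s2  → end s2, rejected
w2: Trace: s1 -b-> s2 -b-> s2 -a-> s1 -b-> s2 -a-> s1 -a-> s2 -b-> s2  → end s2, rejected
w3: Trace: s1 -b-> s2 -d-> s0 -b-> s2 -a-> s1 -c-> s2 -b-> s2 -a-> s1  → end s1, accepted
w4: Trace: s1 -c-> s2 -a-> s1 -c-> s2 -b-> s2 -d-> s0 -a-> s1 -b-> s2 -c-> s3 -d-> s2  → end s2, rejected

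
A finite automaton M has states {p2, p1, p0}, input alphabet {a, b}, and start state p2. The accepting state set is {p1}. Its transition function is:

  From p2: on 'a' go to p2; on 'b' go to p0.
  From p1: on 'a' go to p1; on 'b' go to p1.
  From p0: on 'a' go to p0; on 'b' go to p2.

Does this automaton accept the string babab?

No

p2 → p0 → p0 → p2 → p2 → p0
End state p0 is not accepting.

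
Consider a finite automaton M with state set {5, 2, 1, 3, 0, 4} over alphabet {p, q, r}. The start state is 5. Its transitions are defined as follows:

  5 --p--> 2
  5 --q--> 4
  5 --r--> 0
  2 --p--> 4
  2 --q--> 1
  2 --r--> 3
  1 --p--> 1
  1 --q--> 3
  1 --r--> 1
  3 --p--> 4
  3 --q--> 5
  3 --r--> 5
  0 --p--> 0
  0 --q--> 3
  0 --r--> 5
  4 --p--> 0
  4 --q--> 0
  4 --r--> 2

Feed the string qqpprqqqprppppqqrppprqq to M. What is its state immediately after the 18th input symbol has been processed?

0

Trace: 5 -q-> 4 -q-> 0 -p-> 0 -p-> 0 -r-> 5 -q-> 4 -q-> 0 -q-> 3 -p-> 4 -r-> 2 -p-> 4 -p-> 0 -p-> 0 -p-> 0 -q-> 3 -q-> 5 -r-> 0 -p-> 0
After 18 symbols: 0.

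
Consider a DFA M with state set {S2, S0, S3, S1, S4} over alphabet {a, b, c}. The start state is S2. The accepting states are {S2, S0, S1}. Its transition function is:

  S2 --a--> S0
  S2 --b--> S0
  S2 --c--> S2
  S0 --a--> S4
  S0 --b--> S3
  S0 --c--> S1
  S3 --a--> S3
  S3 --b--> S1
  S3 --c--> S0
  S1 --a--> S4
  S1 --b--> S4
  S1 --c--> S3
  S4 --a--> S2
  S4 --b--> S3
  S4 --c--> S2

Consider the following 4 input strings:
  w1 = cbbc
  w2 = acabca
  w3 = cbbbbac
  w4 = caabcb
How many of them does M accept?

w1:
  start at S2
  read 'c': S2 → S2
  read 'b': S2 → S0
  read 'b': S0 → S3
  read 'c': S3 → S0
  end S0, accepted
w2:
  start at S2
  read 'a': S2 → S0
  read 'c': S0 → S1
  read 'a': S1 → S4
  read 'b': S4 → S3
  read 'c': S3 → S0
  read 'a': S0 → S4
  end S4, rejected
w3:
  start at S2
  read 'c': S2 → S2
  read 'b': S2 → S0
  read 'b': S0 → S3
  read 'b': S3 → S1
  read 'b': S1 → S4
  read 'a': S4 → S2
  read 'c': S2 → S2
  end S2, accepted
w4:
  start at S2
  read 'c': S2 → S2
  read 'a': S2 → S0
  read 'a': S0 → S4
  read 'b': S4 → S3
  read 'c': S3 → S0
  read 'b': S0 → S3
  end S3, rejected

2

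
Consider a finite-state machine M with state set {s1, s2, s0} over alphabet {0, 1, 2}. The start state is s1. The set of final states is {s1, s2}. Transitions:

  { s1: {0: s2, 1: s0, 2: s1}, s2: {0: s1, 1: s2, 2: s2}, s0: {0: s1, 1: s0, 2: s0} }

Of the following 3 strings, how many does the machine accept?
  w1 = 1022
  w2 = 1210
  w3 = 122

w1:
  start at s1
  read '1': s1 → s0
  read '0': s0 → s1
  read '2': s1 → s1
  read '2': s1 → s1
  end s1, accepted
w2:
  start at s1
  read '1': s1 → s0
  read '2': s0 → s0
  read '1': s0 → s0
  read '0': s0 → s1
  end s1, accepted
w3:
  start at s1
  read '1': s1 → s0
  read '2': s0 → s0
  read '2': s0 → s0
  end s0, rejected

2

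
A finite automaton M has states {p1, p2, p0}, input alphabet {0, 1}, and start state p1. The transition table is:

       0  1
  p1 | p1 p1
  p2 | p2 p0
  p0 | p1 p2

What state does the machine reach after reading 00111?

start at p1
read '0': p1 → p1
read '0': p1 → p1
read '1': p1 → p1
read '1': p1 → p1
read '1': p1 → p1

p1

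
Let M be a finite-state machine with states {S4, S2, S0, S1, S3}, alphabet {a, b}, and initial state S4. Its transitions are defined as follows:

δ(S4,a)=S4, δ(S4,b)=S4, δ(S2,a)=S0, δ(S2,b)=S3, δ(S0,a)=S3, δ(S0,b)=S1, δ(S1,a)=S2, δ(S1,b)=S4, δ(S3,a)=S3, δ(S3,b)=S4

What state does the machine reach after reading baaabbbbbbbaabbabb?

S4 → S4 → S4 → S4 → S4 → S4 → S4 → S4 → S4 → S4 → S4 → S4 → S4 → S4 → S4 → S4 → S4 → S4 → S4

S4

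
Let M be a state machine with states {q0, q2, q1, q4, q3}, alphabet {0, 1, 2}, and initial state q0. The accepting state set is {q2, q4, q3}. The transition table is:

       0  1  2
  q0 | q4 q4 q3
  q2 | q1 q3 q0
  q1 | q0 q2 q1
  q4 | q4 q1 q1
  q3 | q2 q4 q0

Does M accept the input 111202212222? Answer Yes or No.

start at q0
read '1': q0 → q4
read '1': q4 → q1
read '1': q1 → q2
read '2': q2 → q0
read '0': q0 → q4
read '2': q4 → q1
read '2': q1 → q1
read '1': q1 → q2
read '2': q2 → q0
read '2': q0 → q3
read '2': q3 → q0
read '2': q0 → q3
End state q3 is accepting.

Yes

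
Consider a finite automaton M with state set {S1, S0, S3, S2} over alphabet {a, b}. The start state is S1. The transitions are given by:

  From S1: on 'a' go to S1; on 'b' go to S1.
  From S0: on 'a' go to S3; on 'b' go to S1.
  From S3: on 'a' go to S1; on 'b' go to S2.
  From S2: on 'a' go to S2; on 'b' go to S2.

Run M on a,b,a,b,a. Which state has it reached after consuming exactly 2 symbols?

S1

Trace: S1 -a-> S1 -b-> S1
After 2 symbols: S1.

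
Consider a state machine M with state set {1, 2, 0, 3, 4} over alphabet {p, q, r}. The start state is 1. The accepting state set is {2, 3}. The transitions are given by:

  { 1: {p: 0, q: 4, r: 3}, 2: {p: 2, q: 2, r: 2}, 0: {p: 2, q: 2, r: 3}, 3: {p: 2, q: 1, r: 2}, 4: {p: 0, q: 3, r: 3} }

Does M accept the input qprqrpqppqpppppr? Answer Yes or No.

Yes

Trace: 1 -q-> 4 -p-> 0 -r-> 3 -q-> 1 -r-> 3 -p-> 2 -q-> 2 -p-> 2 -p-> 2 -q-> 2 -p-> 2 -p-> 2 -p-> 2 -p-> 2 -p-> 2 -r-> 2
End state 2 is accepting.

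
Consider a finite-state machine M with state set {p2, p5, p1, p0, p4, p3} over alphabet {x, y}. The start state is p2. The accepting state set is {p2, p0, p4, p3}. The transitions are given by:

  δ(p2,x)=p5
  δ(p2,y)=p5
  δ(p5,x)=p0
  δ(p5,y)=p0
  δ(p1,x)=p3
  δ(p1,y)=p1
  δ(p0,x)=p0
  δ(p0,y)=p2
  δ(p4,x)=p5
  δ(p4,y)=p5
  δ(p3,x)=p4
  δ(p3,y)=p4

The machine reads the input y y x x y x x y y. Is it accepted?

No

start at p2
read 'y': p2 → p5
read 'y': p5 → p0
read 'x': p0 → p0
read 'x': p0 → p0
read 'y': p0 → p2
read 'x': p2 → p5
read 'x': p5 → p0
read 'y': p0 → p2
read 'y': p2 → p5
End state p5 is not accepting.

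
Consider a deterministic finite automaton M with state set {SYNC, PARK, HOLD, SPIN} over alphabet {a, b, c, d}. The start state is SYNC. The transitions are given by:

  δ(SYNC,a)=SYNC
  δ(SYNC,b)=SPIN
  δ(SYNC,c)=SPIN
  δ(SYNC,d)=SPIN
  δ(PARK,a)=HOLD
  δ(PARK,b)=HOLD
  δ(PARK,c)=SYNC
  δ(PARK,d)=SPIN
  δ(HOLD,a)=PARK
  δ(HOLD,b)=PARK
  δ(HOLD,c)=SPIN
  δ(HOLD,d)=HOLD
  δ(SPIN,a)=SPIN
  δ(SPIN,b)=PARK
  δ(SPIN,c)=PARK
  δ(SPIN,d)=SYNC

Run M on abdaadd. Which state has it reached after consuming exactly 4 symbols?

SYNC

start at SYNC
read 'a': SYNC → SYNC
read 'b': SYNC → SPIN
read 'd': SPIN → SYNC
read 'a': SYNC → SYNC
After 4 symbols: SYNC.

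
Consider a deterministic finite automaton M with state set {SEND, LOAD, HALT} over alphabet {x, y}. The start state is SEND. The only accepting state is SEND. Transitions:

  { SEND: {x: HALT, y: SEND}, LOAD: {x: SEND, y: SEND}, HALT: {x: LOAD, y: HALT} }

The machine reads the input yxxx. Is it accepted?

start at SEND
read 'y': SEND → SEND
read 'x': SEND → HALT
read 'x': HALT → LOAD
read 'x': LOAD → SEND
End state SEND is accepting.

Yes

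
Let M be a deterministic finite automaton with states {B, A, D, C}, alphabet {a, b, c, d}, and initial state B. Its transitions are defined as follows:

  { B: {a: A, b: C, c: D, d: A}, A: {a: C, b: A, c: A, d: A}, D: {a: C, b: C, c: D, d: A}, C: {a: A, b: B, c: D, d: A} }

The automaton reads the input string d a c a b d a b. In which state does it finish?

B

B → A → C → D → C → B → A → C → B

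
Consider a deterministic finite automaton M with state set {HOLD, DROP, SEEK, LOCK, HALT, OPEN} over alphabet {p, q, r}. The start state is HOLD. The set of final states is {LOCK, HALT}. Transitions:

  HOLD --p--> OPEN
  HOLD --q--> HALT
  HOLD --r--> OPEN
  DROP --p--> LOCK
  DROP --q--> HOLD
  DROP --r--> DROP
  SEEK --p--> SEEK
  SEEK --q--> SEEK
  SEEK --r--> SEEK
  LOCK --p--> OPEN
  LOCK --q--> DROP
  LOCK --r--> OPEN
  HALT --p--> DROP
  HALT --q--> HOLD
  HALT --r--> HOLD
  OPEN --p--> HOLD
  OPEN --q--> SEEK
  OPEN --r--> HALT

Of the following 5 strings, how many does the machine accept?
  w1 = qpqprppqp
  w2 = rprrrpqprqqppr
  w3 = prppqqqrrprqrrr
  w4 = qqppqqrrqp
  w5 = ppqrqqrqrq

1

w1: Trace: HOLD -q-> HALT -p-> DROP -q-> HOLD -p-> OPEN -r-> HALT -p-> DROP -p-> LOCK -q-> DROP -p-> LOCK  → end LOCK, accepted
w2: Trace: HOLD -r-> OPEN -p-> HOLD -r-> OPEN -r-> HALT -r-> HOLD -p-> OPEN -q-> SEEK -p-> SEEK -r-> SEEK -q-> SEEK -q-> SEEK -p-> SEEK -p-> SEEK -r-> SEEK  → end SEEK, rejected
w3: Trace: HOLD -p-> OPEN -r-> HALT -p-> DROP -p-> LOCK -q-> DROP -q-> HOLD -q-> HALT -r-> HOLD -r-> OPEN -p-> HOLD -r-> OPEN -q-> SEEK -r-> SEEK -r-> SEEK -r-> SEEK  → end SEEK, rejected
w4: Trace: HOLD -q-> HALT -q-> HOLD -p-> OPEN -p-> HOLD -q-> HALT -q-> HOLD -r-> OPEN -r-> HALT -q-> HOLD -p-> OPEN  → end OPEN, rejected
w5: Trace: HOLD -p-> OPEN -p-> HOLD -q-> HALT -r-> HOLD -q-> HALT -q-> HOLD -r-> OPEN -q-> SEEK -r-> SEEK -q-> SEEK  → end SEEK, rejected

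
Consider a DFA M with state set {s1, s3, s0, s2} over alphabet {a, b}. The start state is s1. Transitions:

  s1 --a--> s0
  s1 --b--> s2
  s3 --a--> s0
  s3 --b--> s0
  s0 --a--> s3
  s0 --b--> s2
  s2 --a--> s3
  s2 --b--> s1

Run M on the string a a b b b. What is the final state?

start at s1
read 'a': s1 → s0
read 'a': s0 → s3
read 'b': s3 → s0
read 'b': s0 → s2
read 'b': s2 → s1

s1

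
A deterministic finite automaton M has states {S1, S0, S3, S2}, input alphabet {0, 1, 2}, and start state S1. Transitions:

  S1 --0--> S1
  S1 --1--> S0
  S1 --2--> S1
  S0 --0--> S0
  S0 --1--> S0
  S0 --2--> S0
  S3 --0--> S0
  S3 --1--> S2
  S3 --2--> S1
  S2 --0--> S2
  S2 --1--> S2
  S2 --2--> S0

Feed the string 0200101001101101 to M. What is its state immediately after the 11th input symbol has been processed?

Trace: S1 -0-> S1 -2-> S1 -0-> S1 -0-> S1 -1-> S0 -0-> S0 -1-> S0 -0-> S0 -0-> S0 -1-> S0 -1-> S0
After 11 symbols: S0.

S0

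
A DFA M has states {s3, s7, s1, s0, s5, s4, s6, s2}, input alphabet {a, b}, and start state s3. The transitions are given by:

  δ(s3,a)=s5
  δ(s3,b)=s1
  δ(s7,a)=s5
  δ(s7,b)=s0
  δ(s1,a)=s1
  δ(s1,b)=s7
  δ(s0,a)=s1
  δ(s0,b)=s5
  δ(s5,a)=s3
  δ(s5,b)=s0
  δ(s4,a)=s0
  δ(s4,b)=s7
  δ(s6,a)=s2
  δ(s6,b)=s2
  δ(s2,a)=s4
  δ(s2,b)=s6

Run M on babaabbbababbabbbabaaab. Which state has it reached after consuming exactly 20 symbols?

Trace: s3 -b-> s1 -a-> s1 -b-> s7 -a-> s5 -a-> s3 -b-> s1 -b-> s7 -b-> s0 -a-> s1 -b-> s7 -a-> s5 -b-> s0 -b-> s5 -a-> s3 -b-> s1 -b-> s7 -b-> s0 -a-> s1 -b-> s7 -a-> s5
After 20 symbols: s5.

s5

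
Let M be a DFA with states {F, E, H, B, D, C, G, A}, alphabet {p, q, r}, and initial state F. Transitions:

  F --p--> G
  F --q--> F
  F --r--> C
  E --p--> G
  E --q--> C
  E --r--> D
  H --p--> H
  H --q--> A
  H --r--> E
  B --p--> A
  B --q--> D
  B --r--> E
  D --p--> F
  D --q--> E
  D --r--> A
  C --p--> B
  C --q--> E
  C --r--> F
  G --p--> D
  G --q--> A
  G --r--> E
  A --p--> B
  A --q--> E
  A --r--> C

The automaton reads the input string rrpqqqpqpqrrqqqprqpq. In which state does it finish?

D

F → C → F → G → A → E → C → B → D → F → F → C → F → F → F → F → G → E → C → B → D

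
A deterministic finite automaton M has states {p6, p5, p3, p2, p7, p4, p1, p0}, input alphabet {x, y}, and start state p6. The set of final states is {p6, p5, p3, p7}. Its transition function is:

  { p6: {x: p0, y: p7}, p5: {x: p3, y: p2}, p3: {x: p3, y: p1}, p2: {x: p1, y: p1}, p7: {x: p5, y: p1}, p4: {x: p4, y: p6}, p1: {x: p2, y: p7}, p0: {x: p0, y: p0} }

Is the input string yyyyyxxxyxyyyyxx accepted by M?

start at p6
read 'y': p6 → p7
read 'y': p7 → p1
read 'y': p1 → p7
read 'y': p7 → p1
read 'y': p1 → p7
read 'x': p7 → p5
read 'x': p5 → p3
read 'x': p3 → p3
read 'y': p3 → p1
read 'x': p1 → p2
read 'y': p2 → p1
read 'y': p1 → p7
read 'y': p7 → p1
read 'y': p1 → p7
read 'x': p7 → p5
read 'x': p5 → p3
End state p3 is accepting.

Yes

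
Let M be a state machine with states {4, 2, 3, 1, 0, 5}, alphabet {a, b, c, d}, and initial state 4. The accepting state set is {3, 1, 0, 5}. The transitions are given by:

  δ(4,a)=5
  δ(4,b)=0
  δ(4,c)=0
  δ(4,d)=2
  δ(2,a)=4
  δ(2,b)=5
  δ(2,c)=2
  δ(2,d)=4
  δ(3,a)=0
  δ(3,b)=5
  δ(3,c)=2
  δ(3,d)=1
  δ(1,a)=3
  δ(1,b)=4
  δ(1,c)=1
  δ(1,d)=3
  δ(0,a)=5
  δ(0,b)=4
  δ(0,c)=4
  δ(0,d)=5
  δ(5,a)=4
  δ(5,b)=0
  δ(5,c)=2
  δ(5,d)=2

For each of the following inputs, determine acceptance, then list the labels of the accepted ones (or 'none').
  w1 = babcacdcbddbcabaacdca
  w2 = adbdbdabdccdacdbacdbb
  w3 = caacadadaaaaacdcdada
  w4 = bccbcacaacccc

w1: 4 → 0 → 5 → 0 → 4 → 5 → 2 → 4 → 0 → 4 → 2 → 4 → 0 → 4 → 5 → 0 → 5 → 4 → 0 → 5 → 2 → 4  → end 4, rejected
w2: 4 → 5 → 2 → 5 → 2 → 5 → 2 → 4 → 0 → 5 → 2 → 2 → 4 → 5 → 2 → 4 → 0 → 5 → 2 → 4 → 0 → 4  → end 4, rejected
w3: 4 → 0 → 5 → 4 → 0 → 5 → 2 → 4 → 2 → 4 → 5 → 4 → 5 → 4 → 0 → 5 → 2 → 4 → 5 → 2 → 4  → end 4, rejected
w4: 4 → 0 → 4 → 0 → 4 → 0 → 5 → 2 → 4 → 5 → 2 → 2 → 2 → 2  → end 2, rejected

none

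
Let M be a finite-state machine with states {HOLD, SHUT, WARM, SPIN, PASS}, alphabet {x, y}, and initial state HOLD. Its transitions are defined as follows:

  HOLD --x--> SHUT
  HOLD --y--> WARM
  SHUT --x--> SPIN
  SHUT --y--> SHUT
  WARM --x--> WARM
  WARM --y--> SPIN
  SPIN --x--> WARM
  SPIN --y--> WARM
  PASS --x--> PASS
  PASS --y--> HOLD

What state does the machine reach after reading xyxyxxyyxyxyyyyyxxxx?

HOLD → SHUT → SHUT → SPIN → WARM → WARM → WARM → SPIN → WARM → WARM → SPIN → WARM → SPIN → WARM → SPIN → WARM → SPIN → WARM → WARM → WARM → WARM

WARM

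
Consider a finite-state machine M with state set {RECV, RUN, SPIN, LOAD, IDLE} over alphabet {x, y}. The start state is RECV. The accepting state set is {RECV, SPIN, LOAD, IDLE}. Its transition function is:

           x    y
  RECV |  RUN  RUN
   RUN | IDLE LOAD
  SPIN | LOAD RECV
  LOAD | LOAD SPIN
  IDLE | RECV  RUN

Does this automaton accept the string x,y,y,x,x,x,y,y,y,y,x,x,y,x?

Yes

start at RECV
read 'x': RECV → RUN
read 'y': RUN → LOAD
read 'y': LOAD → SPIN
read 'x': SPIN → LOAD
read 'x': LOAD → LOAD
read 'x': LOAD → LOAD
read 'y': LOAD → SPIN
read 'y': SPIN → RECV
read 'y': RECV → RUN
read 'y': RUN → LOAD
read 'x': LOAD → LOAD
read 'x': LOAD → LOAD
read 'y': LOAD → SPIN
read 'x': SPIN → LOAD
End state LOAD is accepting.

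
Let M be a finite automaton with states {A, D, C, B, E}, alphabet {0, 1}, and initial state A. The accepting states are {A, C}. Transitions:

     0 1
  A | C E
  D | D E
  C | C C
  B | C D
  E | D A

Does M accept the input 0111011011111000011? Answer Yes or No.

Yes

Trace: A -0-> C -1-> C -1-> C -1-> C -0-> C -1-> C -1-> C -0-> C -1-> C -1-> C -1-> C -1-> C -1-> C -0-> C -0-> C -0-> C -0-> C -1-> C -1-> C
End state C is accepting.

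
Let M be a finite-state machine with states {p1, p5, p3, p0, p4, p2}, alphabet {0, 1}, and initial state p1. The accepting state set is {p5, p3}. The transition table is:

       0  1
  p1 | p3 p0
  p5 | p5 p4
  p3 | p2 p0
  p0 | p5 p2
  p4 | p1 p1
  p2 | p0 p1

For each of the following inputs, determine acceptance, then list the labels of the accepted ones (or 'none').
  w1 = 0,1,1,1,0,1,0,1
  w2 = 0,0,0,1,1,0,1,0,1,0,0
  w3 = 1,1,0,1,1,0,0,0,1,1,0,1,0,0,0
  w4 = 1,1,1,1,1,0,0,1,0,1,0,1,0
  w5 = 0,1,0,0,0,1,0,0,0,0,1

w2, w3

w1: p1 → p3 → p0 → p2 → p1 → p3 → p0 → p5 → p4  → end p4, rejected
w2: p1 → p3 → p2 → p0 → p2 → p1 → p3 → p0 → p5 → p4 → p1 → p3  → end p3, accepted
w3: p1 → p0 → p2 → p0 → p2 → p1 → p3 → p2 → p0 → p2 → p1 → p3 → p0 → p5 → p5 → p5  → end p5, accepted
w4: p1 → p0 → p2 → p1 → p0 → p2 → p0 → p5 → p4 → p1 → p0 → p5 → p4 → p1  → end p1, rejected
w5: p1 → p3 → p0 → p5 → p5 → p5 → p4 → p1 → p3 → p2 → p0 → p2  → end p2, rejected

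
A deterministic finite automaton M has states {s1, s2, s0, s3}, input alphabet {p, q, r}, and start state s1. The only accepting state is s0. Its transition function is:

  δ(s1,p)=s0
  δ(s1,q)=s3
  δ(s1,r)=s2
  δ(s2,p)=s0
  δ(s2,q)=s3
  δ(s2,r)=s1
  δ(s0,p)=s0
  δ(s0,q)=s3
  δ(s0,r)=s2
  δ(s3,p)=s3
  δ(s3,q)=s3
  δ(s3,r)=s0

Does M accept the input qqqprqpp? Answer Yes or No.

Trace: s1 -q-> s3 -q-> s3 -q-> s3 -p-> s3 -r-> s0 -q-> s3 -p-> s3 -p-> s3
End state s3 is not accepting.

No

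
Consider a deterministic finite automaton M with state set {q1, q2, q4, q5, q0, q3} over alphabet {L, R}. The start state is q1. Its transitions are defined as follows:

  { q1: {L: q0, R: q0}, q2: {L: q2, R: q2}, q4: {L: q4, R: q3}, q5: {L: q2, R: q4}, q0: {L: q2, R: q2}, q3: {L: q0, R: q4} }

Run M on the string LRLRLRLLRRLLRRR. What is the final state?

Trace: q1 -L-> q0 -R-> q2 -L-> q2 -R-> q2 -L-> q2 -R-> q2 -L-> q2 -L-> q2 -R-> q2 -R-> q2 -L-> q2 -L-> q2 -R-> q2 -R-> q2 -R-> q2

q2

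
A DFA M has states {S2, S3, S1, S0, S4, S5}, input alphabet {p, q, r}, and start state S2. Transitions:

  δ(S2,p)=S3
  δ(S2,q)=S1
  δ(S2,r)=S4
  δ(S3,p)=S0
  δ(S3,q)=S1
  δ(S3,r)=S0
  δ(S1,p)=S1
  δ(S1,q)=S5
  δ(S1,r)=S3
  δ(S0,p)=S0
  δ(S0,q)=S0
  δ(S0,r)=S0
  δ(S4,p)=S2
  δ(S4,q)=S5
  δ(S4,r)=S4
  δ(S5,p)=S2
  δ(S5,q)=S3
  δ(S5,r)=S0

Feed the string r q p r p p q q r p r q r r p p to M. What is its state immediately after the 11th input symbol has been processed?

S0

Trace: S2 -r-> S4 -q-> S5 -p-> S2 -r-> S4 -p-> S2 -p-> S3 -q-> S1 -q-> S5 -r-> S0 -p-> S0 -r-> S0
After 11 symbols: S0.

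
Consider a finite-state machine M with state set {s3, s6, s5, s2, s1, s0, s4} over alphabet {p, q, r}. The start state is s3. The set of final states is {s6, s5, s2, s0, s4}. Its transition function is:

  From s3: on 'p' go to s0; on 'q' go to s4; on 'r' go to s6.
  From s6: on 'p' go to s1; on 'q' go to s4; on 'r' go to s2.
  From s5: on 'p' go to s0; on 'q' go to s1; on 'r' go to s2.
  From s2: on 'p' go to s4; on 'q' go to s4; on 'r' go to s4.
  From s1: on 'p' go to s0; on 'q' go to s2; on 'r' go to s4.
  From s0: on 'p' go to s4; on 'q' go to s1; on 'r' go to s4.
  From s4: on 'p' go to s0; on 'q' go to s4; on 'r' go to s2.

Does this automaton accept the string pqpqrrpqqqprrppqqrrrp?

start at s3
read 'p': s3 → s0
read 'q': s0 → s1
read 'p': s1 → s0
read 'q': s0 → s1
read 'r': s1 → s4
read 'r': s4 → s2
read 'p': s2 → s4
read 'q': s4 → s4
read 'q': s4 → s4
read 'q': s4 → s4
read 'p': s4 → s0
read 'r': s0 → s4
read 'r': s4 → s2
read 'p': s2 → s4
read 'p': s4 → s0
read 'q': s0 → s1
read 'q': s1 → s2
read 'r': s2 → s4
read 'r': s4 → s2
read 'r': s2 → s4
read 'p': s4 → s0
End state s0 is accepting.

Yes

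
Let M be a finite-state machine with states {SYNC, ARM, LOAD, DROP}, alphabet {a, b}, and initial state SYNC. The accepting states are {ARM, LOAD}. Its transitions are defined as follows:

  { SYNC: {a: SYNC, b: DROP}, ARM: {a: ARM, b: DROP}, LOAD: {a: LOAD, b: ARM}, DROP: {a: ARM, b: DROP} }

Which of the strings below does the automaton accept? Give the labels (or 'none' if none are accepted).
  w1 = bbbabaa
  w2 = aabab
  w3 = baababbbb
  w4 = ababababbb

w1

w1: Trace: SYNC -b-> DROP -b-> DROP -b-> DROP -a-> ARM -b-> DROP -a-> ARM -a-> ARM  → end ARM, accepted
w2: Trace: SYNC -a-> SYNC -a-> SYNC -b-> DROP -a-> ARM -b-> DROP  → end DROP, rejected
w3: Trace: SYNC -b-> DROP -a-> ARM -a-> ARM -b-> DROP -a-> ARM -b-> DROP -b-> DROP -b-> DROP -b-> DROP  → end DROP, rejected
w4: Trace: SYNC -a-> SYNC -b-> DROP -a-> ARM -b-> DROP -a-> ARM -b-> DROP -a-> ARM -b-> DROP -b-> DROP -b-> DROP  → end DROP, rejected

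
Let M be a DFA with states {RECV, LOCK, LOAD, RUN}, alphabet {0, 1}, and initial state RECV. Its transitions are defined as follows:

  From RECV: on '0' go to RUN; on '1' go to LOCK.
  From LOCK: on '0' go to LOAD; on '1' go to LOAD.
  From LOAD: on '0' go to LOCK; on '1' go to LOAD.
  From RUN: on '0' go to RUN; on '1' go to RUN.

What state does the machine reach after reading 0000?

RUN

Trace: RECV -0-> RUN -0-> RUN -0-> RUN -0-> RUN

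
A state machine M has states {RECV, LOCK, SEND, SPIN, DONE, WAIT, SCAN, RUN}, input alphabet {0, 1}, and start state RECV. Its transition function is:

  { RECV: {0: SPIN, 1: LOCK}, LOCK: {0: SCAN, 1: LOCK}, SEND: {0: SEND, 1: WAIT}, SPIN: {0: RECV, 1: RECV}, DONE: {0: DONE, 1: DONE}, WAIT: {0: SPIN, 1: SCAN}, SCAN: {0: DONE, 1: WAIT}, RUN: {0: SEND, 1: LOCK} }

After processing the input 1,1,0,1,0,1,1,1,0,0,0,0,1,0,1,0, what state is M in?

DONE

Trace: RECV -1-> LOCK -1-> LOCK -0-> SCAN -1-> WAIT -0-> SPIN -1-> RECV -1-> LOCK -1-> LOCK -0-> SCAN -0-> DONE -0-> DONE -0-> DONE -1-> DONE -0-> DONE -1-> DONE -0-> DONE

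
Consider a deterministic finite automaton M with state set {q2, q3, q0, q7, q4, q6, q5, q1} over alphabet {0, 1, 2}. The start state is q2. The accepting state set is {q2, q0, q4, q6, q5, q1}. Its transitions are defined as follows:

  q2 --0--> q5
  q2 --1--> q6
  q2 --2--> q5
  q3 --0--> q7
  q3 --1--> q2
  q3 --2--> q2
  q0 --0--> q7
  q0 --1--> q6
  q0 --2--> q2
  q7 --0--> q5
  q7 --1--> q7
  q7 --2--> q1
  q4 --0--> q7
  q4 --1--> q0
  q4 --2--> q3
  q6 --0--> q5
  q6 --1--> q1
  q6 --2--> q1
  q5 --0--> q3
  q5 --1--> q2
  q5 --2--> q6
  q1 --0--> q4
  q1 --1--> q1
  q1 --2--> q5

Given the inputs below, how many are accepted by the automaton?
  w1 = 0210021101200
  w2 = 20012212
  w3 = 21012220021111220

w1: q2 → q5 → q6 → q1 → q4 → q7 → q1 → q1 → q1 → q4 → q0 → q2 → q5 → q3  → end q3, rejected
w2: q2 → q5 → q3 → q7 → q7 → q1 → q5 → q2 → q5  → end q5, accepted
w3: q2 → q5 → q2 → q5 → q2 → q5 → q6 → q1 → q4 → q7 → q1 → q1 → q1 → q1 → q1 → q5 → q6 → q5  → end q5, accepted

2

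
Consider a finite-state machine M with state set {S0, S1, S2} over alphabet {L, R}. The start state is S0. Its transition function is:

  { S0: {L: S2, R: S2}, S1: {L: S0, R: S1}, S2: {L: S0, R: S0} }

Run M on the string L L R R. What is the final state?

S0

S0 → S2 → S0 → S2 → S0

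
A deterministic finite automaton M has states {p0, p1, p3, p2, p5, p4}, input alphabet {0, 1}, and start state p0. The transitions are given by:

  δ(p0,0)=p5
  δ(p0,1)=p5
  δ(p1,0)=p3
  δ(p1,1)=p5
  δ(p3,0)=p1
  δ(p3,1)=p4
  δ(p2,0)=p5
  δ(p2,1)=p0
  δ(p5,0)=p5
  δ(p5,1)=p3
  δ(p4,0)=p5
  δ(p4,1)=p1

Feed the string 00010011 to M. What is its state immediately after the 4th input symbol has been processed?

Trace: p0 -0-> p5 -0-> p5 -0-> p5 -1-> p3
After 4 symbols: p3.

p3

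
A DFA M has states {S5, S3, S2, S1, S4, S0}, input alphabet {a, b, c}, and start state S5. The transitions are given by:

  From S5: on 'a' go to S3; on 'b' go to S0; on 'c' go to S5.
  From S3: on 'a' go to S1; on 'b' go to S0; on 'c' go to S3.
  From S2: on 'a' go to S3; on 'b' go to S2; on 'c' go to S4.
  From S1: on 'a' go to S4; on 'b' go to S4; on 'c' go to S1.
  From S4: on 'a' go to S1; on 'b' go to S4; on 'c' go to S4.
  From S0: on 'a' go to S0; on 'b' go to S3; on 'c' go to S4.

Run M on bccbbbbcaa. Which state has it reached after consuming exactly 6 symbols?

start at S5
read 'b': S5 → S0
read 'c': S0 → S4
read 'c': S4 → S4
read 'b': S4 → S4
read 'b': S4 → S4
read 'b': S4 → S4
After 6 symbols: S4.

S4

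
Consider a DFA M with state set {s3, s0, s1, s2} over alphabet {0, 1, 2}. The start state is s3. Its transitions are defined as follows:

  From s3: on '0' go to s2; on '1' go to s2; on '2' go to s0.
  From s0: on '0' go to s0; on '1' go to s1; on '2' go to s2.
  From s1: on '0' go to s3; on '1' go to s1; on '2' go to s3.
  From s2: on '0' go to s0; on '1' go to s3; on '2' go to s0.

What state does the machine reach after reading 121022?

s2

start at s3
read '1': s3 → s2
read '2': s2 → s0
read '1': s0 → s1
read '0': s1 → s3
read '2': s3 → s0
read '2': s0 → s2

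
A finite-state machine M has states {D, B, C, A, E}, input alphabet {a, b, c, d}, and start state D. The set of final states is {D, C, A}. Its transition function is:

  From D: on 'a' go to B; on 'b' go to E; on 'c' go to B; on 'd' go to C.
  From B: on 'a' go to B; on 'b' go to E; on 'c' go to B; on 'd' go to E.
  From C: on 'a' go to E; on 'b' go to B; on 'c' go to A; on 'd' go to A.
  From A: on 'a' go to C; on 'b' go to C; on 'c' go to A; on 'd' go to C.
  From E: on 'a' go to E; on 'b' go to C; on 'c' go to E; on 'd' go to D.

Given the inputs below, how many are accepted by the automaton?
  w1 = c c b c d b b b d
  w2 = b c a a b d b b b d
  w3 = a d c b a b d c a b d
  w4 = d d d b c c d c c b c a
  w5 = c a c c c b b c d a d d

w1: D → B → B → E → E → D → E → C → B → E  → end E, rejected
w2: D → E → E → E → E → C → A → C → B → E → D  → end D, accepted
w3: D → B → E → E → C → E → C → A → A → C → B → E  → end E, rejected
w4: D → C → A → C → B → B → B → E → E → E → C → A → C  → end C, accepted
w5: D → B → B → B → B → B → E → C → A → C → E → D → C  → end C, accepted

3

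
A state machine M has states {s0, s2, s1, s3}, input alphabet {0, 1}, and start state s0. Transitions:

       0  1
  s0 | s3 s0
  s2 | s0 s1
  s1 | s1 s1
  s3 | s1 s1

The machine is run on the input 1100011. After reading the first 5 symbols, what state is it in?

s1

s0 → s0 → s0 → s3 → s1 → s1
After 5 symbols: s1.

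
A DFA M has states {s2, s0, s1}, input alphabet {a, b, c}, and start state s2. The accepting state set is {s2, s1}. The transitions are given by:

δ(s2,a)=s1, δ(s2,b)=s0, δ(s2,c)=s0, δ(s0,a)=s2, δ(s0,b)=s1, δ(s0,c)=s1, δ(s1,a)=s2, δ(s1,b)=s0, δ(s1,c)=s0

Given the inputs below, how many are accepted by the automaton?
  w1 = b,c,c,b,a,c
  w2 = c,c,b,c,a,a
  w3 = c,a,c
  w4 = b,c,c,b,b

1

w1: Trace: s2 -b-> s0 -c-> s1 -c-> s0 -b-> s1 -a-> s2 -c-> s0  → end s0, rejected
w2: Trace: s2 -c-> s0 -c-> s1 -b-> s0 -c-> s1 -a-> s2 -a-> s1  → end s1, accepted
w3: Trace: s2 -c-> s0 -a-> s2 -c-> s0  → end s0, rejected
w4: Trace: s2 -b-> s0 -c-> s1 -c-> s0 -b-> s1 -b-> s0  → end s0, rejected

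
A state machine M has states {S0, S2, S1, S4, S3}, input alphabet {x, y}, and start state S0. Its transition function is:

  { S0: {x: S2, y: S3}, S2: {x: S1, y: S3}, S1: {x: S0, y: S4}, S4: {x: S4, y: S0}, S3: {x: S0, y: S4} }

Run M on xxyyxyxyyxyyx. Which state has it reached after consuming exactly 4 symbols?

S0

start at S0
read 'x': S0 → S2
read 'x': S2 → S1
read 'y': S1 → S4
read 'y': S4 → S0
After 4 symbols: S0.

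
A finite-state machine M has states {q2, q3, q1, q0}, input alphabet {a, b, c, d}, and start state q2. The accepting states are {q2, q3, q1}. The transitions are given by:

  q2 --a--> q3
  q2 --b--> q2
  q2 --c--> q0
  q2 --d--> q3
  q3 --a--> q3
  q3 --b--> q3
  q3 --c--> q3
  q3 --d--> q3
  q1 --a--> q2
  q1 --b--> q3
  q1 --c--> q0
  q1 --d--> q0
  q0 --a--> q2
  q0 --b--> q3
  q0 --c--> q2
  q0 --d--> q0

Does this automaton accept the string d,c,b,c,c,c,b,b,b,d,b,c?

Yes

Trace: q2 -d-> q3 -c-> q3 -b-> q3 -c-> q3 -c-> q3 -c-> q3 -b-> q3 -b-> q3 -b-> q3 -d-> q3 -b-> q3 -c-> q3
End state q3 is accepting.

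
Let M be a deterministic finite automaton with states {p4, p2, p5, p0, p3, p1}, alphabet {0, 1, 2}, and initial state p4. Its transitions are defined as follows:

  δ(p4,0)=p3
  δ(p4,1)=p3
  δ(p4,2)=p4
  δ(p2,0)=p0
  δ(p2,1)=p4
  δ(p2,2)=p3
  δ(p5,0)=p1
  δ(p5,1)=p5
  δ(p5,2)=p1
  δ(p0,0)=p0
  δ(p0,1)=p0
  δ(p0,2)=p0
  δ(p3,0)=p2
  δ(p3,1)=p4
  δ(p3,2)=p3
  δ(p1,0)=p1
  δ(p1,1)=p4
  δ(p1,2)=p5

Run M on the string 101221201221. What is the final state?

p3

Trace: p4 -1-> p3 -0-> p2 -1-> p4 -2-> p4 -2-> p4 -1-> p3 -2-> p3 -0-> p2 -1-> p4 -2-> p4 -2-> p4 -1-> p3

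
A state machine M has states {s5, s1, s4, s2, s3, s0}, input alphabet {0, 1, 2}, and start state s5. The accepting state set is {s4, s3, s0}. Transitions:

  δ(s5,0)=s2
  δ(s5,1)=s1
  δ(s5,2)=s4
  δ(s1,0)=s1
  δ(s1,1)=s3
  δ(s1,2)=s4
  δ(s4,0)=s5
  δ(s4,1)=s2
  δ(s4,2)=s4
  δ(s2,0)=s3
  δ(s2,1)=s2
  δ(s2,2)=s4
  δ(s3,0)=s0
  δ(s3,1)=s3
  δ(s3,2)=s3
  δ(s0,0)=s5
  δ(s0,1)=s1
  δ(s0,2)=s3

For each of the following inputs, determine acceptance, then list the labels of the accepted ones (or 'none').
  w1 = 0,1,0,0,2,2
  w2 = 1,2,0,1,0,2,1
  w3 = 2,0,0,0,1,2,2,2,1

w1, w3

w1: Trace: s5 -0-> s2 -1-> s2 -0-> s3 -0-> s0 -2-> s3 -2-> s3  → end s3, accepted
w2: Trace: s5 -1-> s1 -2-> s4 -0-> s5 -1-> s1 -0-> s1 -2-> s4 -1-> s2  → end s2, rejected
w3: Trace: s5 -2-> s4 -0-> s5 -0-> s2 -0-> s3 -1-> s3 -2-> s3 -2-> s3 -2-> s3 -1-> s3  → end s3, accepted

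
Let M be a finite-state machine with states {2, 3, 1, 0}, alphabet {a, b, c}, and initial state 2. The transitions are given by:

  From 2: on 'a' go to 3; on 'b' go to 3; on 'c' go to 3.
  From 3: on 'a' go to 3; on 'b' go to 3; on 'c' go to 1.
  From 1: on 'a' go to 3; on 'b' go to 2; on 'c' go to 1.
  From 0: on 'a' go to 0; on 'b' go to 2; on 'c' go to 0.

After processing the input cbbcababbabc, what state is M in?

1

start at 2
read 'c': 2 → 3
read 'b': 3 → 3
read 'b': 3 → 3
read 'c': 3 → 1
read 'a': 1 → 3
read 'b': 3 → 3
read 'a': 3 → 3
read 'b': 3 → 3
read 'b': 3 → 3
read 'a': 3 → 3
read 'b': 3 → 3
read 'c': 3 → 1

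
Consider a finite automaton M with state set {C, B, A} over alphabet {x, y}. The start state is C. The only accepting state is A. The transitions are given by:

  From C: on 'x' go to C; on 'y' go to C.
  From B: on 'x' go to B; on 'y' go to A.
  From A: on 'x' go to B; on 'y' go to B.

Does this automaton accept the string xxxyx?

No

Trace: C -x-> C -x-> C -x-> C -y-> C -x-> C
End state C is not accepting.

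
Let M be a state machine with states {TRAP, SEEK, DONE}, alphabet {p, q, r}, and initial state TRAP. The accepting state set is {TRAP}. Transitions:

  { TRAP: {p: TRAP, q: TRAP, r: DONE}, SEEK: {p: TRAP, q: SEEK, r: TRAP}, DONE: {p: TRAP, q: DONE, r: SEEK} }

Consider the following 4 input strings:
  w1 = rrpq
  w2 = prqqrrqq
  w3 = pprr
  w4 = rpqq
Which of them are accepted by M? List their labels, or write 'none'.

w1, w2, w4

w1:
  start at TRAP
  read 'r': TRAP → DONE
  read 'r': DONE → SEEK
  read 'p': SEEK → TRAP
  read 'q': TRAP → TRAP
  end TRAP, accepted
w2:
  start at TRAP
  read 'p': TRAP → TRAP
  read 'r': TRAP → DONE
  read 'q': DONE → DONE
  read 'q': DONE → DONE
  read 'r': DONE → SEEK
  read 'r': SEEK → TRAP
  read 'q': TRAP → TRAP
  read 'q': TRAP → TRAP
  end TRAP, accepted
w3:
  start at TRAP
  read 'p': TRAP → TRAP
  read 'p': TRAP → TRAP
  read 'r': TRAP → DONE
  read 'r': DONE → SEEK
  end SEEK, rejected
w4:
  start at TRAP
  read 'r': TRAP → DONE
  read 'p': DONE → TRAP
  read 'q': TRAP → TRAP
  read 'q': TRAP → TRAP
  end TRAP, accepted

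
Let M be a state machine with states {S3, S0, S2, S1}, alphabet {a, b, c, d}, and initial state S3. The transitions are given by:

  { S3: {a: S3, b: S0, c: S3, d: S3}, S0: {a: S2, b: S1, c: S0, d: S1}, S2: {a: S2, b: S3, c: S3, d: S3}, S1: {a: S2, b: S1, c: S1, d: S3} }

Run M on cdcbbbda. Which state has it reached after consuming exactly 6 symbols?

start at S3
read 'c': S3 → S3
read 'd': S3 → S3
read 'c': S3 → S3
read 'b': S3 → S0
read 'b': S0 → S1
read 'b': S1 → S1
After 6 symbols: S1.

S1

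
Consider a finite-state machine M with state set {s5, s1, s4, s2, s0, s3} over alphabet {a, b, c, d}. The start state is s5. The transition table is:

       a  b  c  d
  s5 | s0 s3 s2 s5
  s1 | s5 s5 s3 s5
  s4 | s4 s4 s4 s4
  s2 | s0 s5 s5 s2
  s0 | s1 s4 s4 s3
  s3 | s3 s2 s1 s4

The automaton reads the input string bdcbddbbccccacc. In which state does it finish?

s5 → s3 → s4 → s4 → s4 → s4 → s4 → s4 → s4 → s4 → s4 → s4 → s4 → s4 → s4 → s4

s4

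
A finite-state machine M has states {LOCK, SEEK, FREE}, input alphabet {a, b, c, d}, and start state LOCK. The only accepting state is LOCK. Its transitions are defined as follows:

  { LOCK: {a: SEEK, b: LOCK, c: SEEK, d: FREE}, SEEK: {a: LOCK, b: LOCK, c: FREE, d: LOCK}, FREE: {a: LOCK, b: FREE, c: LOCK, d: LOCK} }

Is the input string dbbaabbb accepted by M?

Yes

start at LOCK
read 'd': LOCK → FREE
read 'b': FREE → FREE
read 'b': FREE → FREE
read 'a': FREE → LOCK
read 'a': LOCK → SEEK
read 'b': SEEK → LOCK
read 'b': LOCK → LOCK
read 'b': LOCK → LOCK
End state LOCK is accepting.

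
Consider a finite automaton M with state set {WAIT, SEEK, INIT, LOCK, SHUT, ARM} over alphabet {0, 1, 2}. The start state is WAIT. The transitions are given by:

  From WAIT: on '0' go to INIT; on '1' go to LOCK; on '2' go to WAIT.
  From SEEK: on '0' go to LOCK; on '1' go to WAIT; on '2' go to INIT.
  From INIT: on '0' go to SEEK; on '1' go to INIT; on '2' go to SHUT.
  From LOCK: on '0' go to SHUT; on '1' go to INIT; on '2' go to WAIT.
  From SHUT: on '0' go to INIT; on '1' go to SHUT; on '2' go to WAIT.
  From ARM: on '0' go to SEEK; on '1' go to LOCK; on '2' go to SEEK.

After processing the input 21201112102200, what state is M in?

start at WAIT
read '2': WAIT → WAIT
read '1': WAIT → LOCK
read '2': LOCK → WAIT
read '0': WAIT → INIT
read '1': INIT → INIT
read '1': INIT → INIT
read '1': INIT → INIT
read '2': INIT → SHUT
read '1': SHUT → SHUT
read '0': SHUT → INIT
read '2': INIT → SHUT
read '2': SHUT → WAIT
read '0': WAIT → INIT
read '0': INIT → SEEK

SEEK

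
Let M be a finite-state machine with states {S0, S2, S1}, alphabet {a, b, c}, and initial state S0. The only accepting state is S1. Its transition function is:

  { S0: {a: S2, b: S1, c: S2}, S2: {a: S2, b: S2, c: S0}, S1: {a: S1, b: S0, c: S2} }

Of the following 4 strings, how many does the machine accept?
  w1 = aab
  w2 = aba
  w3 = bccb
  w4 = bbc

w1: Trace: S0 -a-> S2 -a-> S2 -b-> S2  → end S2, rejected
w2: Trace: S0 -a-> S2 -b-> S2 -a-> S2  → end S2, rejected
w3: Trace: S0 -b-> S1 -c-> S2 -c-> S0 -b-> S1  → end S1, accepted
w4: Trace: S0 -b-> S1 -b-> S0 -c-> S2  → end S2, rejected

1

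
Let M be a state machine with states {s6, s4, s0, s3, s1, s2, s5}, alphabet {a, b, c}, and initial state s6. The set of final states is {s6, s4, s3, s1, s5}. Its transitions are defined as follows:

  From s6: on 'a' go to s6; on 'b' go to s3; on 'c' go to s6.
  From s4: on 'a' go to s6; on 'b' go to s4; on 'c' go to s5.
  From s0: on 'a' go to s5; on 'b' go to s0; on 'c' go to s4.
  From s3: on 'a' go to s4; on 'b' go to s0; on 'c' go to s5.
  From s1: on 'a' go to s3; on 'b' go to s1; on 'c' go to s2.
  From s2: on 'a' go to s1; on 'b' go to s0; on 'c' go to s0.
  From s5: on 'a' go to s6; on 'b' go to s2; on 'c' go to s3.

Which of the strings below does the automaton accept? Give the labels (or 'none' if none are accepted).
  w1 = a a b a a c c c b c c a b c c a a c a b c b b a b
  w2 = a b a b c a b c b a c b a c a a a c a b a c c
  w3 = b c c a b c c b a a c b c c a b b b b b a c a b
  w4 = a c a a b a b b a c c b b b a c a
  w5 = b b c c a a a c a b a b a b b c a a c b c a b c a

w2, w3, w4, w5

w1: Trace: s6 -a-> s6 -a-> s6 -b-> s3 -a-> s4 -a-> s6 -c-> s6 -c-> s6 -c-> s6 -b-> s3 -c-> s5 -c-> s3 -a-> s4 -b-> s4 -c-> s5 -c-> s3 -a-> s4 -a-> s6 -c-> s6 -a-> s6 -b-> s3 -c-> s5 -b-> s2 -b-> s0 -a-> s5 -b-> s2  → end s2, rejected
w2: Trace: s6 -a-> s6 -b-> s3 -a-> s4 -b-> s4 -c-> s5 -a-> s6 -b-> s3 -c-> s5 -b-> s2 -a-> s1 -c-> s2 -b-> s0 -a-> s5 -c-> s3 -a-> s4 -a-> s6 -a-> s6 -c-> s6 -a-> s6 -b-> s3 -a-> s4 -c-> s5 -c-> s3  → end s3, accepted
w3: Trace: s6 -b-> s3 -c-> s5 -c-> s3 -a-> s4 -b-> s4 -c-> s5 -c-> s3 -b-> s0 -a-> s5 -a-> s6 -c-> s6 -b-> s3 -c-> s5 -c-> s3 -a-> s4 -b-> s4 -b-> s4 -b-> s4 -b-> s4 -b-> s4 -a-> s6 -c-> s6 -a-> s6 -b-> s3  → end s3, accepted
w4: Trace: s6 -a-> s6 -c-> s6 -a-> s6 -a-> s6 -b-> s3 -a-> s4 -b-> s4 -b-> s4 -a-> s6 -c-> s6 -c-> s6 -b-> s3 -b-> s0 -b-> s0 -a-> s5 -c-> s3 -a-> s4  → end s4, accepted
w5: Trace: s6 -b-> s3 -b-> s0 -c-> s4 -c-> s5 -a-> s6 -a-> s6 -a-> s6 -c-> s6 -a-> s6 -b-> s3 -a-> s4 -b-> s4 -a-> s6 -b-> s3 -b-> s0 -c-> s4 -a-> s6 -a-> s6 -c-> s6 -b-> s3 -c-> s5 -a-> s6 -b-> s3 -c-> s5 -a-> s6  → end s6, accepted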